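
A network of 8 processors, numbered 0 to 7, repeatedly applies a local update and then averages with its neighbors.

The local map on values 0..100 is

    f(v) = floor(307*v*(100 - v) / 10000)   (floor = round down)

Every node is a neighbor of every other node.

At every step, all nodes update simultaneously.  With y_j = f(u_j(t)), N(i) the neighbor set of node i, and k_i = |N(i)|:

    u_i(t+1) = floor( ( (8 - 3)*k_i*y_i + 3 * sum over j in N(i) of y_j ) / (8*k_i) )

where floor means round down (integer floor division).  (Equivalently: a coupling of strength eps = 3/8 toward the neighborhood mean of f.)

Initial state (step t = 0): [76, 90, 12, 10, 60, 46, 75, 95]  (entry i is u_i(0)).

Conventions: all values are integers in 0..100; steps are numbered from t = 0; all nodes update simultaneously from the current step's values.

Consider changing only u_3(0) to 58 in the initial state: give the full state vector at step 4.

Simulating step by step:
t=0: [76, 90, 12, 58, 60, 46, 75, 95]
t=1: [53, 37, 40, 64, 63, 65, 54, 29]
t=2: [73, 71, 72, 70, 71, 69, 73, 66]
t=3: [61, 63, 61, 63, 63, 64, 61, 65]
t=4: [72, 71, 72, 71, 71, 70, 72, 70]

Answer: [72, 71, 72, 71, 71, 70, 72, 70]
Key observation: This trace re-runs the system from the modified initial state.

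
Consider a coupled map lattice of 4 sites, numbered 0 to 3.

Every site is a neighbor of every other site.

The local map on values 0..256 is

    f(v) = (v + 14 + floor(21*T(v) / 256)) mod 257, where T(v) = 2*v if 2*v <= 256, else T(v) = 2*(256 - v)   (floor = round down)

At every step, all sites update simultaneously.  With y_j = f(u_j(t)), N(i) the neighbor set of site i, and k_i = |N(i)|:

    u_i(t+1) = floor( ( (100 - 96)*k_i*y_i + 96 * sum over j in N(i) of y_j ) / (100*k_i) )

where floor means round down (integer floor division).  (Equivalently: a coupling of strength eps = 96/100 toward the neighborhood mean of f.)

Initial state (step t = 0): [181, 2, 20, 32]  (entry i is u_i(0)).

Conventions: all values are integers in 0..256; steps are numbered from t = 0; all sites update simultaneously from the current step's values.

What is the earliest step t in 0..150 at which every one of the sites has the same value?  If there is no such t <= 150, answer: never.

Simulating step by step:
t=0: [181, 2, 20, 32]  (not all equal)
t=1: [41, 95, 89, 85]  (not all equal)
t=2: [115, 97, 99, 101]  (not all equal)
t=3: [129, 135, 134, 133]  (not all equal)
t=4: [167, 166, 166, 166]  (not all equal)
t=5: [194, 194, 194, 194]  (all equal)

Answer: 5
Key observation: Synchronization is absorbing here: once all sites are equal they stay equal, and step 5 is the first all-equal step.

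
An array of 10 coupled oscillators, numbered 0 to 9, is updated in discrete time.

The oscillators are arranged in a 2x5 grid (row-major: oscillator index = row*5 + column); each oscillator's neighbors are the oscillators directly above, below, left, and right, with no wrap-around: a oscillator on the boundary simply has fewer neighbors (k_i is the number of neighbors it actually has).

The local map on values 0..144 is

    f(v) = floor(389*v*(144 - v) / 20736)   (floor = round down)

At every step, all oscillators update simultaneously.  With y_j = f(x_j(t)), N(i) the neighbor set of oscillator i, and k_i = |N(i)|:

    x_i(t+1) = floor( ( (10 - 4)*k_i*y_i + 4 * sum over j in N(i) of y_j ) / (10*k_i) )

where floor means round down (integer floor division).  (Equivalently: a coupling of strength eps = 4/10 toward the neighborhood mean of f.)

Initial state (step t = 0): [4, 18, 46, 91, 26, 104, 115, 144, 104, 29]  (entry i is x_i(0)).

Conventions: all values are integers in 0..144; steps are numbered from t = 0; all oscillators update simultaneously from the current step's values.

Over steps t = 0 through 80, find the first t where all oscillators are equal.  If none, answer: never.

Answer: never
Key observation: The state at step 7 reappears at step 9 — the system is in a cycle of period 2 from step 7 on.  No step 0..9 is synchronized, and the cycle repeats forever, so no step up to 80 (or ever) has all oscillators equal.

Derivation:
t=0: [4, 18, 46, 91, 26, 104, 115, 144, 104, 29]  (not all equal)
t=1: [30, 46, 68, 83, 64, 61, 53, 29, 67, 64]  (not all equal)
t=2: [74, 83, 89, 94, 95, 87, 86, 74, 91, 96]  (not all equal)
t=3: [95, 93, 91, 88, 87, 93, 93, 94, 90, 87]  (not all equal)
t=4: [87, 88, 89, 91, 92, 87, 88, 88, 91, 92]  (not all equal)
t=5: [92, 92, 91, 90, 89, 92, 92, 91, 90, 89]  (not all equal)
t=6: [89, 89, 90, 90, 91, 89, 89, 90, 90, 91]  (not all equal)
t=7: [91, 91, 91, 90, 90, 91, 91, 91, 90, 90]  (not all equal)
t=8: [90, 90, 90, 90, 91, 90, 90, 90, 90, 91]  (not all equal)
t=9: [91, 91, 91, 90, 90, 91, 91, 91, 90, 90]  (not all equal)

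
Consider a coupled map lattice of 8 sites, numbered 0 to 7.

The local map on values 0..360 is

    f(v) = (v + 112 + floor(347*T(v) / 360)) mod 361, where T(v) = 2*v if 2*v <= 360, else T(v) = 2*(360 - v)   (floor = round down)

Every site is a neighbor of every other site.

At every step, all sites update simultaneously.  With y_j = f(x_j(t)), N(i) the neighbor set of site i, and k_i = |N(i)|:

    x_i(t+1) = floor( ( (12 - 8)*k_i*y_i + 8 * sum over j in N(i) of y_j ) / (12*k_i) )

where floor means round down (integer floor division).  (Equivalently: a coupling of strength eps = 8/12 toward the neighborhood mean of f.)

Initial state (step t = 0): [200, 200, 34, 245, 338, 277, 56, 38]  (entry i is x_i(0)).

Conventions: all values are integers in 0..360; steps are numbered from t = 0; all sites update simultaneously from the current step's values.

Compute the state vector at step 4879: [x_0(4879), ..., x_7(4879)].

Simulating step by step:
t=0: [200, 200, 34, 245, 338, 277, 56, 38]
t=1: [229, 229, 218, 219, 199, 212, 233, 221]
t=2: [238, 238, 240, 240, 244, 242, 237, 239]
t=3: [222, 222, 222, 222, 221, 221, 222, 222]
t=4: [239, 239, 239, 239, 239, 239, 239, 239]
t=5: [223, 223, 223, 223, 223, 223, 223, 223]
t=6: [238, 238, 238, 238, 238, 238, 238, 238]
t=7: [224, 224, 224, 224, 224, 224, 224, 224]
t=8: [237, 237, 237, 237, 237, 237, 237, 237]
t=9: [225, 225, 225, 225, 225, 225, 225, 225]
t=10: [236, 236, 236, 236, 236, 236, 236, 236]
t=11: [226, 226, 226, 226, 226, 226, 226, 226]
t=12: [235, 235, 235, 235, 235, 235, 235, 235]
t=13: [226, 226, 226, 226, 226, 226, 226, 226]

Answer: [226, 226, 226, 226, 226, 226, 226, 226]
Key observation: The state at step 11, [226, 226, 226, 226, 226, 226, 226, 226], reappears at step 13: the system is in a cycle of period 2 from step 11 on.  Therefore the state at step 4879 equals the state at step 11 + ((4879 - 11) mod 2) = 11, which is [226, 226, 226, 226, 226, 226, 226, 226].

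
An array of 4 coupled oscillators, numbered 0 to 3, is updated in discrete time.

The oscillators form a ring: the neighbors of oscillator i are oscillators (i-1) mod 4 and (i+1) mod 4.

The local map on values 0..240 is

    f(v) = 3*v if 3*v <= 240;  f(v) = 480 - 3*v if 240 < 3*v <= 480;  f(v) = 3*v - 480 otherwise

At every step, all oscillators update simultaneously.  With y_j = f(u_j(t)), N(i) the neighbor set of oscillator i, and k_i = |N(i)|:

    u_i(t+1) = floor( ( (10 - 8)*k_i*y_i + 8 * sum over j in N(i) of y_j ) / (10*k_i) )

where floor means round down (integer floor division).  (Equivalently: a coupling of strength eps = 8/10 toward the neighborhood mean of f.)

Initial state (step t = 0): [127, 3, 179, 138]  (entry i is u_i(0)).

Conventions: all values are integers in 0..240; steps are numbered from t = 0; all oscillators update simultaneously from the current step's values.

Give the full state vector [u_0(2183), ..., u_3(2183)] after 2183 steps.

Answer: [186, 186, 186, 186]
Key observation: The state at step 16, [78, 78, 78, 78], reappears at step 20: the system is in a cycle of period 4 from step 16 on.  Therefore the state at step 2183 equals the state at step 16 + ((2183 - 16) mod 4) = 19, which is [186, 186, 186, 186].

Derivation:
t=0: [127, 3, 179, 138]
t=1: [49, 64, 41, 75]
t=2: [196, 146, 191, 153]
t=3: [46, 88, 43, 84]
t=4: [205, 150, 203, 152]
t=5: [48, 111, 47, 110]
t=6: [147, 143, 147, 144]
t=7: [47, 41, 47, 40]
t=8: [125, 137, 125, 136]
t=9: [77, 97, 77, 98]
t=10: [196, 222, 196, 222]
t=11: [170, 123, 170, 123]
t=12: [94, 46, 94, 46]
t=13: [150, 186, 150, 186]
t=14: [68, 39, 68, 39]
t=15: [134, 186, 134, 186]
t=16: [78, 78, 78, 78]
t=17: [234, 234, 234, 234]
t=18: [222, 222, 222, 222]
t=19: [186, 186, 186, 186]
t=20: [78, 78, 78, 78]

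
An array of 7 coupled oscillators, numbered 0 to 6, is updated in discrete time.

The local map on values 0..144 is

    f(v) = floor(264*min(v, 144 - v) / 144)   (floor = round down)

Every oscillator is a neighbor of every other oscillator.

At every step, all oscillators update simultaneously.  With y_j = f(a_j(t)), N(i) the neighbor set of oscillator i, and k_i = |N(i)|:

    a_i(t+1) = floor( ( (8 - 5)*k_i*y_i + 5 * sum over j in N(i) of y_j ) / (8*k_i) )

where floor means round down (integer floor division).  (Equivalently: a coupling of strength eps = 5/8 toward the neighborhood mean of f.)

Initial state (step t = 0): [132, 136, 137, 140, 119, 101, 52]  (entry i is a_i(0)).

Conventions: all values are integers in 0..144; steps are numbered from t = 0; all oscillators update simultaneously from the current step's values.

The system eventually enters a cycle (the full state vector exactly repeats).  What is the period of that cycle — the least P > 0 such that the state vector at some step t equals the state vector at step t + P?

Simulating step by step:
t=0: [132, 136, 137, 140, 119, 101, 52]
t=1: [34, 32, 31, 30, 40, 49, 54]
t=2: [68, 66, 66, 66, 71, 75, 78]
t=3: [123, 122, 122, 122, 125, 124, 122]
t=4: [38, 38, 38, 38, 37, 37, 38]
t=5: [68, 68, 68, 68, 68, 68, 68]
t=6: [124, 124, 124, 124, 124, 124, 124]
t=7: [36, 36, 36, 36, 36, 36, 36]
t=8: [66, 66, 66, 66, 66, 66, 66]
t=9: [121, 121, 121, 121, 121, 121, 121]
t=10: [42, 42, 42, 42, 42, 42, 42]
t=11: [77, 77, 77, 77, 77, 77, 77]
t=12: [122, 122, 122, 122, 122, 122, 122]
t=13: [40, 40, 40, 40, 40, 40, 40]
t=14: [73, 73, 73, 73, 73, 73, 73]
t=15: [130, 130, 130, 130, 130, 130, 130]
t=16: [25, 25, 25, 25, 25, 25, 25]
t=17: [45, 45, 45, 45, 45, 45, 45]
t=18: [82, 82, 82, 82, 82, 82, 82]
t=19: [113, 113, 113, 113, 113, 113, 113]
t=20: [56, 56, 56, 56, 56, 56, 56]
t=21: [102, 102, 102, 102, 102, 102, 102]
t=22: [77, 77, 77, 77, 77, 77, 77]

Answer: 11
Key observation: The state at step 11, [77, 77, 77, 77, 77, 77, 77], reappears at step 22 — and no state repeats earlier — so the cycle the system enters has period 11.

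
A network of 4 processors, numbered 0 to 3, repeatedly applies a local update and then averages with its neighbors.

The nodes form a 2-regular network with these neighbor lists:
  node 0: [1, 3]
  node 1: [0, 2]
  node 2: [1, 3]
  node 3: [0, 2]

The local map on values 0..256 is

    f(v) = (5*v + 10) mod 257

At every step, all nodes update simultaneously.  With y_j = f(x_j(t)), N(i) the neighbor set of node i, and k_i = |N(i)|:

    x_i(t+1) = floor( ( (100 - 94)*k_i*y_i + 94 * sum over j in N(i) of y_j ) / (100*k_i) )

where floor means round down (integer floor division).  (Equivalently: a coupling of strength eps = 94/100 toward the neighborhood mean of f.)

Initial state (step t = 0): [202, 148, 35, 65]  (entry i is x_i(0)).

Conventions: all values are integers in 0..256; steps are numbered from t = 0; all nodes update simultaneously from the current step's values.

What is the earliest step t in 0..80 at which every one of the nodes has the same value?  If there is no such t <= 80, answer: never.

Simulating step by step:
t=0: [202, 148, 35, 65]  (not all equal)
t=1: [162, 218, 158, 208]  (not all equal)
t=2: [47, 40, 45, 37]  (not all equal)
t=3: [205, 238, 204, 237]  (not all equal)
t=4: [159, 14, 159, 14]  (not all equal)
t=5: [77, 36, 77, 36]  (not all equal)
t=6: [186, 141, 186, 141]  (not all equal)
t=7: [199, 170, 199, 170]  (not all equal)
t=8: [97, 225, 97, 225]  (not all equal)
t=9: [114, 230, 114, 230]  (not all equal)
t=10: [128, 69, 128, 69]  (not all equal)
t=11: [100, 133, 100, 133]  (not all equal)
t=12: [166, 247, 166, 247]  (not all equal)
t=13: [208, 77, 208, 77]  (not all equal)
t=14: [131, 28, 131, 28]  (not all equal)
t=15: [150, 150, 150, 150]  (all equal)

Answer: 15
Key observation: Synchronization is absorbing here: once all nodes are equal they stay equal, and step 15 is the first all-equal step.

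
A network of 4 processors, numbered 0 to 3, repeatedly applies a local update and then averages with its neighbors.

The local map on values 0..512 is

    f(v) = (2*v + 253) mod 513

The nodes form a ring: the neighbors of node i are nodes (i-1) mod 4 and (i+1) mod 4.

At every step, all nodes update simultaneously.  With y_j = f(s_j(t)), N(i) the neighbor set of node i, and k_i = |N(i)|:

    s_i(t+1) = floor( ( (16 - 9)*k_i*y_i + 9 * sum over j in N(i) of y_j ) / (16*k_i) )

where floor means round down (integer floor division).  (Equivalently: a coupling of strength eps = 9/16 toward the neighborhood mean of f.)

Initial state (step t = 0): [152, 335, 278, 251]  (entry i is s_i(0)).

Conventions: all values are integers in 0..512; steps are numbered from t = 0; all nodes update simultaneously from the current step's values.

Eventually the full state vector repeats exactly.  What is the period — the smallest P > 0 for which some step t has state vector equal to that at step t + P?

Answer: 16
Key observation: The state at step 131, [324, 324, 432, 432], reappears at step 147 — and no state repeats earlier — so the cycle the system enters has period 16.

Derivation:
t=0: [152, 335, 278, 251]
t=1: [202, 275, 312, 201]
t=2: [184, 269, 280, 205]
t=3: [167, 236, 251, 180]
t=4: [120, 181, 193, 132]
t=5: [245, 218, 84, 175]
t=6: [175, 260, 259, 222]
t=7: [164, 211, 237, 178]
t=8: [102, 150, 166, 121]
t=9: [350, 166, 181, 365]
t=10: [344, 183, 197, 358]
t=11: [345, 204, 216, 357]
t=12: [357, 234, 244, 367]
t=13: [390, 282, 291, 399]
t=14: [95, 225, 233, 103]
t=15: [376, 265, 272, 383]
t=16: [433, 336, 342, 439]
t=17: [186, 325, 330, 191]
t=18: [193, 314, 319, 197]
t=19: [196, 302, 306, 200]
t=20: [193, 286, 290, 197]
t=21: [180, 261, 265, 184]
t=22: [147, 218, 222, 151]
t=23: [76, 138, 141, 79]
t=24: [297, 127, 129, 299]
t=25: [383, 459, 461, 385]
t=26: [405, 247, 249, 407]
t=27: [93, 179, 181, 95]
t=28: [344, 195, 196, 345]
t=29: [344, 214, 215, 345]
t=30: [355, 241, 242, 356]
t=31: [386, 286, 287, 387]
t=32: [312, 368, 225, 232]
t=33: [350, 364, 274, 245]
t=34: [388, 409, 322, 305]
t=35: [112, 128, 279, 261]
t=36: [425, 440, 347, 332]
t=37: [177, 190, 333, 320]
t=38: [181, 193, 318, 306]
t=39: [179, 189, 298, 288]
t=40: [164, 173, 269, 260]
t=41: [127, 134, 218, 211]
t=42: [269, 195, 124, 262]
t=43: [232, 275, 330, 334]
t=44: [285, 296, 371, 348]
t=45: [351, 368, 426, 413]
t=46: [342, 354, 183, 169]
t=47: [333, 345, 194, 183]
t=48: [328, 338, 206, 196]
t=49: [327, 336, 220, 211]
t=50: [333, 341, 240, 232]
t=51: [353, 360, 272, 265]
t=52: [400, 406, 329, 323]
t=53: [131, 136, 293, 288]
t=54: [93, 97, 234, 230]
t=55: [374, 377, 272, 269]
t=56: [430, 433, 341, 338]
t=57: [181, 183, 327, 325]
t=58: [184, 185, 311, 310]
t=59: [179, 180, 290, 289]
t=60: [160, 161, 257, 256]
t=61: [114, 115, 199, 198]
t=62: [384, 385, 234, 233]
t=63: [423, 424, 292, 291]
t=64: [143, 144, 253, 252]
t=65: [87, 88, 184, 183]
t=66: [337, 338, 197, 196]
t=67: [335, 336, 212, 211]
t=68: [340, 341, 233, 232]
t=69: [359, 360, 266, 265]
t=70: [405, 406, 324, 323]
t=71: [135, 136, 289, 288]
t=72: [96, 97, 231, 230]
t=73: [376, 377, 270, 269]
t=74: [432, 433, 339, 338]
t=75: [182, 183, 326, 325]
t=76: [185, 185, 311, 310]
t=77: [180, 180, 290, 290]
t=78: [161, 161, 258, 258]
t=79: [116, 116, 201, 201]
t=80: [388, 388, 238, 238]
t=81: [62, 62, 156, 156]
t=82: [285, 285, 143, 143]
t=83: [230, 230, 105, 105]
t=84: [273, 273, 389, 389]
t=85: [206, 206, 84, 84]
t=86: [227, 227, 345, 345]
t=87: [260, 260, 363, 363]
t=88: [317, 317, 408, 408]
t=89: [280, 280, 136, 136]
t=90: [219, 219, 93, 93]
t=91: [251, 251, 365, 365]
t=92: [306, 306, 405, 405]
t=93: [263, 263, 125, 125]
t=94: [332, 332, 436, 436]
t=95: [318, 318, 184, 184]
t=96: [300, 300, 183, 183]
t=97: [274, 274, 171, 171]
t=98: [230, 230, 139, 139]
t=99: [148, 148, 69, 69]
t=100: [135, 135, 291, 291]
t=101: [97, 97, 234, 234]
t=102: [379, 379, 275, 275]
t=103: [439, 439, 348, 348]
t=104: [198, 198, 342, 342]
t=105: [217, 217, 343, 343]
t=106: [244, 244, 355, 355]
t=107: [290, 290, 387, 387]
t=108: [230, 230, 90, 90]
t=109: [265, 265, 367, 367]
t=110: [327, 327, 416, 416]
t=111: [299, 299, 153, 153]
t=112: [255, 255, 128, 128]
t=113: [322, 322, 436, 436]
t=114: [303, 303, 179, 179]
t=115: [276, 276, 167, 167]
t=116: [230, 230, 135, 135]
t=117: [146, 146, 63, 63]
t=118: [129, 129, 281, 281]
t=119: [452, 452, 360, 360]
t=120: [223, 223, 367, 367]
t=121: [267, 267, 393, 393]
t=122: [200, 200, 86, 86]
t=123: [220, 220, 344, 344]
t=124: [249, 249, 358, 358]
t=125: [299, 299, 394, 394]
t=126: [247, 247, 105, 105]
t=127: [298, 298, 398, 398]
t=128: [247, 247, 111, 111]
t=129: [301, 301, 407, 407]
t=130: [257, 257, 125, 125]
t=131: [324, 324, 432, 432]
t=132: [304, 304, 174, 174]
t=133: [274, 274, 161, 161]
t=134: [224, 224, 125, 125]
t=135: [276, 276, 414, 414]
t=136: [225, 225, 121, 121]
t=137: [275, 275, 409, 409]
t=138: [221, 221, 113, 113]
t=139: [265, 265, 395, 395]
t=140: [198, 198, 88, 88]
t=141: [218, 218, 346, 346]
t=142: [248, 248, 360, 360]
t=143: [299, 299, 397, 397]
t=144: [248, 248, 110, 110]
t=145: [302, 302, 406, 406]
t=146: [258, 258, 124, 124]
t=147: [324, 324, 432, 432]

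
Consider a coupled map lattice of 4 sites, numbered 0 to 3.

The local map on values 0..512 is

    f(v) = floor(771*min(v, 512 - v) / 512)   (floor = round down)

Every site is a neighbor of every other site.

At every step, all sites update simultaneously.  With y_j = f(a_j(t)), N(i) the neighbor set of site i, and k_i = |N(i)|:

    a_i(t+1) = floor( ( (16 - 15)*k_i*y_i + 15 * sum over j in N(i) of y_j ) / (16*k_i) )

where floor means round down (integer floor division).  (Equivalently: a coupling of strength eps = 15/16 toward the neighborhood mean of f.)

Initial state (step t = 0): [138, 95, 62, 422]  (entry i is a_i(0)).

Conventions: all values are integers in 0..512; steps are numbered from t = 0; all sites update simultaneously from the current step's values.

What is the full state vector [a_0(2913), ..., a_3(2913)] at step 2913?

Answer: [272, 272, 272, 272]
Key observation: The state at step 16, [361, 361, 361, 361], reappears at step 25: the system is in a cycle of period 9 from step 16 on.  Therefore the state at step 2913 equals the state at step 16 + ((2913 - 16) mod 9) = 24, which is [272, 272, 272, 272].

Derivation:
t=0: [138, 95, 62, 422]
t=1: [128, 144, 157, 146]
t=2: [221, 215, 210, 214]
t=3: [321, 323, 325, 323]
t=4: [283, 284, 284, 284]
t=5: [343, 343, 343, 343]
t=6: [254, 254, 254, 254]
t=7: [382, 382, 382, 382]
t=8: [195, 195, 195, 195]
t=9: [293, 293, 293, 293]
t=10: [329, 329, 329, 329]
t=11: [275, 275, 275, 275]
t=12: [356, 356, 356, 356]
t=13: [234, 234, 234, 234]
t=14: [352, 352, 352, 352]
t=15: [240, 240, 240, 240]
t=16: [361, 361, 361, 361]
t=17: [227, 227, 227, 227]
t=18: [341, 341, 341, 341]
t=19: [257, 257, 257, 257]
t=20: [383, 383, 383, 383]
t=21: [194, 194, 194, 194]
t=22: [292, 292, 292, 292]
t=23: [331, 331, 331, 331]
t=24: [272, 272, 272, 272]
t=25: [361, 361, 361, 361]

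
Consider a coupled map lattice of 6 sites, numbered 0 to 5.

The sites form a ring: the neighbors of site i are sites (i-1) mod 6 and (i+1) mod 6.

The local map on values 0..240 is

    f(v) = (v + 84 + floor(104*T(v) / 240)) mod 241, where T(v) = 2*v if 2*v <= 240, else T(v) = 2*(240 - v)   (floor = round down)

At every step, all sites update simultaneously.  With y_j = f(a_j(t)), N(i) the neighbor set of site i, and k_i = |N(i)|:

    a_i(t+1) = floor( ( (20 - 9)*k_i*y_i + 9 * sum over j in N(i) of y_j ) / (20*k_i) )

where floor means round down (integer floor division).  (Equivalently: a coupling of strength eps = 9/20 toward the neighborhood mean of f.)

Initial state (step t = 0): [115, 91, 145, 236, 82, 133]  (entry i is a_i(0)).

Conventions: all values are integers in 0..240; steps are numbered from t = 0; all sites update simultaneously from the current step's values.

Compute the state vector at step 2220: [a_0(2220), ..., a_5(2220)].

Answer: [237, 237, 237, 237, 237, 237]
Key observation: The state at step 13, [82, 82, 82, 82, 82, 82], reappears at step 15: the system is in a cycle of period 2 from step 13 on.  Therefore the state at step 2220 equals the state at step 13 + ((2220 - 13) mod 2) = 14, which is [237, 237, 237, 237, 237, 237].

Derivation:
t=0: [115, 91, 145, 236, 82, 133]
t=1: [49, 35, 59, 114, 164, 103]
t=2: [137, 164, 152, 90, 59, 74]
t=3: [104, 71, 57, 65, 159, 181]
t=4: [85, 169, 199, 171, 102, 65]
t=5: [63, 57, 75, 64, 80, 120]
t=6: [168, 200, 211, 214, 188, 134]
t=7: [72, 76, 78, 78, 74, 70]
t=8: [218, 224, 228, 227, 221, 216]
t=9: [79, 80, 80, 80, 80, 79]
t=10: [231, 232, 233, 233, 232, 231]
t=11: [81, 81, 81, 81, 81, 81]
t=12: [235, 235, 235, 235, 235, 235]
t=13: [82, 82, 82, 82, 82, 82]
t=14: [237, 237, 237, 237, 237, 237]
t=15: [82, 82, 82, 82, 82, 82]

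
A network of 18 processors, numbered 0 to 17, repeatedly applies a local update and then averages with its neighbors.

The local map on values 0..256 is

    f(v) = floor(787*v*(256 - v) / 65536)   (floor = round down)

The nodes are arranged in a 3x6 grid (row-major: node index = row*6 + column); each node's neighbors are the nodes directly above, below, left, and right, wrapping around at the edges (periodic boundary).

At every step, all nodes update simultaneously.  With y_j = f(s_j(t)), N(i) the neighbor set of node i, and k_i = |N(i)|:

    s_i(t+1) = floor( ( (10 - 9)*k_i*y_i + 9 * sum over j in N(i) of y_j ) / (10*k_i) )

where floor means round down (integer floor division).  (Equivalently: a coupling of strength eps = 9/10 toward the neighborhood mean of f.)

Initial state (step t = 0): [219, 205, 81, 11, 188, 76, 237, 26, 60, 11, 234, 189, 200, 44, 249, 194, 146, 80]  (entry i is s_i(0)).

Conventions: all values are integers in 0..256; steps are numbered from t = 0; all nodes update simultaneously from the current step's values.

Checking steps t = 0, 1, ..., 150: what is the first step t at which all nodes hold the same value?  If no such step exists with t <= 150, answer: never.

Simulating step by step:
t=0: [219, 205, 81, 11, 188, 76, 237, 26, 60, 11, 234, 189, 200, 44, 249, 194, 146, 80]  (not all equal)
t=1: [117, 113, 88, 115, 116, 144, 107, 104, 80, 88, 125, 116, 110, 89, 129, 76, 137, 161]  (not all equal)
t=2: [192, 185, 187, 179, 194, 192, 192, 183, 183, 180, 191, 191, 187, 191, 174, 187, 185, 192]  (not all equal)
t=3: [150, 152, 162, 155, 153, 146, 151, 153, 162, 157, 153, 147, 148, 159, 155, 163, 149, 151]  (not all equal)
t=4: [190, 186, 185, 184, 189, 190, 190, 186, 185, 185, 189, 190, 188, 188, 183, 187, 187, 191]  (not all equal)
t=5: [152, 154, 157, 155, 153, 150, 152, 154, 157, 155, 153, 150, 150, 155, 155, 157, 151, 151]  (not all equal)
t=6: [189, 187, 186, 187, 189, 189, 189, 187, 186, 187, 189, 189, 188, 188, 186, 187, 188, 190]  (not all equal)
t=7: [152, 153, 155, 154, 152, 151, 152, 153, 155, 154, 152, 151, 151, 154, 154, 154, 152, 152]  (not all equal)
t=8: [189, 188, 187, 188, 189, 189, 189, 188, 187, 188, 189, 189, 188, 188, 187, 188, 188, 189]  (not all equal)
t=9: [152, 153, 153, 153, 152, 152, 152, 153, 153, 153, 152, 152, 152, 153, 153, 153, 152, 152]  (not all equal)
t=10: [189, 189, 189, 189, 189, 189, 189, 189, 189, 189, 189, 189, 189, 189, 189, 189, 189, 189]  (all equal)

Answer: 10
Key observation: Synchronization is absorbing here: once all nodes are equal they stay equal, and step 10 is the first all-equal step.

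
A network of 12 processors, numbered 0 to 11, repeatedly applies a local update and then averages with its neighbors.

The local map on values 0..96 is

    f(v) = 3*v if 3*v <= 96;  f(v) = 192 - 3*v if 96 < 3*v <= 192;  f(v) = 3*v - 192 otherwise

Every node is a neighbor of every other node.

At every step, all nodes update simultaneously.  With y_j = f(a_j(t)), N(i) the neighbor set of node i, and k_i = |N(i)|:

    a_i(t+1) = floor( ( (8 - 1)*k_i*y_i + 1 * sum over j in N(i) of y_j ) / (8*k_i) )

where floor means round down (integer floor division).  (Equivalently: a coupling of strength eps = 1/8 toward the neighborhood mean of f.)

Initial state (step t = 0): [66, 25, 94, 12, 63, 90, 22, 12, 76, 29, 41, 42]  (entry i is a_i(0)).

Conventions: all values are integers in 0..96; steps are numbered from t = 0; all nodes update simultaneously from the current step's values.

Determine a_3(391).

Answer: a_3(391) = 84
Key observation: The state at step 34, [36, 36, 36, 36, 36, 36, 36, 36, 36, 36, 36, 36], reappears at step 38: the system is in a cycle of period 4 from step 34 on.  Therefore the state at step 391 equals the state at step 34 + ((391 - 34) mod 4) = 35, which is [84, 84, 84, 84, 84, 84, 84, 84, 84, 84, 84, 84].

Derivation:
t=0: [66, 25, 94, 12, 63, 90, 22, 12, 76, 29, 41, 42]
t=1: [12, 72, 85, 38, 9, 74, 64, 38, 38, 82, 66, 64]
t=2: [36, 26, 59, 72, 28, 31, 5, 72, 72, 52, 10, 5]
t=3: [78, 73, 18, 26, 78, 86, 18, 26, 26, 37, 31, 18]
t=4: [44, 31, 55, 75, 44, 65, 55, 75, 75, 78, 88, 55]
t=5: [57, 86, 29, 34, 57, 8, 29, 34, 34, 42, 67, 29]
t=6: [26, 65, 83, 86, 26, 29, 83, 86, 86, 65, 16, 83]
t=7: [74, 10, 56, 64, 74, 82, 56, 64, 64, 10, 49, 56]
t=8: [29, 29, 24, 3, 29, 49, 24, 3, 3, 29, 42, 24]
t=9: [83, 83, 70, 15, 83, 46, 70, 15, 15, 83, 64, 70]
t=10: [54, 54, 20, 44, 54, 51, 20, 44, 44, 54, 5, 20]
t=11: [31, 31, 57, 57, 31, 39, 57, 57, 57, 31, 19, 57]
t=12: [87, 87, 25, 25, 87, 71, 25, 25, 25, 87, 56, 25]
t=13: [68, 68, 73, 73, 68, 26, 73, 73, 73, 68, 29, 73]
t=14: [14, 14, 27, 27, 14, 71, 27, 27, 27, 14, 79, 27]
t=15: [44, 44, 78, 78, 44, 26, 78, 78, 78, 44, 47, 78]
t=16: [58, 58, 43, 43, 58, 74, 43, 43, 43, 58, 51, 43]
t=17: [21, 21, 60, 60, 21, 31, 60, 60, 60, 21, 39, 60]
t=18: [60, 60, 15, 15, 60, 85, 15, 15, 15, 60, 70, 15]
t=19: [14, 14, 43, 43, 14, 58, 43, 43, 43, 14, 20, 43]
t=20: [43, 43, 61, 61, 43, 22, 61, 61, 61, 43, 58, 61]
t=21: [58, 58, 12, 12, 58, 61, 12, 12, 12, 58, 19, 12]
t=22: [19, 19, 35, 35, 19, 11, 35, 35, 35, 19, 53, 35]
t=23: [58, 58, 84, 84, 58, 37, 84, 84, 84, 58, 37, 84]
t=24: [22, 22, 58, 58, 22, 76, 58, 58, 58, 22, 76, 58]
t=25: [62, 62, 20, 20, 62, 36, 20, 20, 20, 62, 36, 20]
t=26: [11, 11, 58, 58, 11, 78, 58, 58, 58, 11, 78, 58]
t=27: [32, 32, 19, 19, 32, 39, 19, 19, 19, 32, 39, 19]
t=28: [92, 92, 59, 59, 92, 74, 59, 59, 59, 92, 74, 59]
t=29: [78, 78, 18, 18, 78, 31, 18, 18, 18, 78, 31, 18]
t=30: [43, 43, 54, 54, 43, 88, 54, 54, 54, 43, 88, 54]
t=31: [60, 60, 32, 32, 60, 68, 32, 32, 32, 60, 68, 32]
t=32: [17, 17, 90, 90, 17, 17, 90, 90, 90, 17, 17, 90]
t=33: [52, 52, 76, 76, 52, 52, 76, 76, 76, 52, 52, 76]
t=34: [36, 36, 36, 36, 36, 36, 36, 36, 36, 36, 36, 36]
t=35: [84, 84, 84, 84, 84, 84, 84, 84, 84, 84, 84, 84]
t=36: [60, 60, 60, 60, 60, 60, 60, 60, 60, 60, 60, 60]
t=37: [12, 12, 12, 12, 12, 12, 12, 12, 12, 12, 12, 12]
t=38: [36, 36, 36, 36, 36, 36, 36, 36, 36, 36, 36, 36]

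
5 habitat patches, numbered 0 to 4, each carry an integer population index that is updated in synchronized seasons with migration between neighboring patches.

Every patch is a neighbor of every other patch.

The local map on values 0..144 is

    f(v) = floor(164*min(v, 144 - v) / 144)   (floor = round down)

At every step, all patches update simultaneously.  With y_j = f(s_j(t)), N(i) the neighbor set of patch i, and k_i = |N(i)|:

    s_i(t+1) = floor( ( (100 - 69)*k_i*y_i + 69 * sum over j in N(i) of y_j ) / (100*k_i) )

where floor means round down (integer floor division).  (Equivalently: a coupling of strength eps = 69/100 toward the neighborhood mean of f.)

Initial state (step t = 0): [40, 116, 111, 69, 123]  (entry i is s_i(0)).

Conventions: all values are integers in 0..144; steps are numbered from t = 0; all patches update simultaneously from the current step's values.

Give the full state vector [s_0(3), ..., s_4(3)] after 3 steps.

Simulating step by step:
t=0: [40, 116, 111, 69, 123]
t=1: [43, 41, 42, 47, 40]
t=2: [47, 47, 47, 48, 47]
t=3: [53, 53, 53, 53, 53]

Answer: [53, 53, 53, 53, 53]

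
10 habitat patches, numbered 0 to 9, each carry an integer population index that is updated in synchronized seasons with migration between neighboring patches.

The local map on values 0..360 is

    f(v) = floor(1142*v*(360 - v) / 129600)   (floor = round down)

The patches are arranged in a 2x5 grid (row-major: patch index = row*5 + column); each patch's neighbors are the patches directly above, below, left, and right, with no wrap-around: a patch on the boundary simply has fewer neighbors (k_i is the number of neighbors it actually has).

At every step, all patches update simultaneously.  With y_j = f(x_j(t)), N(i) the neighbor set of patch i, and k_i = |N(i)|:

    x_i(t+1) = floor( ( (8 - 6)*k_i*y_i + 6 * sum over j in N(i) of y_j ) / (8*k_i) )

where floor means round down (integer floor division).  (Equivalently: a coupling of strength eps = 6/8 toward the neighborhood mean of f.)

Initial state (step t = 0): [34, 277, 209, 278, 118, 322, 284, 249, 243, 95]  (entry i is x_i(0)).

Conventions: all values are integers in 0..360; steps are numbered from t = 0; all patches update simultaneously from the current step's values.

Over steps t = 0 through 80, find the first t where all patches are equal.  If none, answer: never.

Answer: 14
Key observation: Synchronization is absorbing here: once all patches are equal they stay equal, and step 14 is the first all-equal step.

Derivation:
t=0: [34, 277, 209, 278, 118, 322, 284, 249, 243, 95]  (not all equal)
t=1: [140, 191, 230, 244, 220, 134, 185, 240, 228, 243]  (not all equal)
t=2: [274, 275, 262, 262, 254, 275, 272, 266, 254, 263]  (not all equal)
t=3: [205, 212, 219, 231, 228, 207, 210, 223, 226, 233]  (not all equal)
t=4: [277, 276, 269, 266, 262, 278, 275, 271, 264, 264]  (not all equal)
t=5: [202, 206, 212, 221, 222, 202, 205, 213, 219, 224]  (not all equal)
t=6: [280, 278, 275, 271, 269, 280, 278, 275, 271, 269]  (not all equal)
t=7: [198, 200, 205, 211, 213, 198, 200, 205, 211, 213]  (not all equal)
t=8: [281, 280, 279, 277, 275, 281, 280, 279, 277, 275]  (not all equal)
t=9: [195, 197, 199, 202, 203, 195, 197, 199, 202, 203]  (not all equal)
t=10: [282, 282, 281, 281, 280, 282, 282, 281, 281, 280]  (not all equal)
t=11: [193, 193, 194, 195, 196, 193, 193, 194, 195, 196]  (not all equal)
t=12: [284, 283, 283, 283, 283, 284, 283, 283, 283, 283]  (not all equal)
t=13: [190, 191, 192, 192, 192, 190, 191, 192, 192, 192]  (not all equal)
t=14: [284, 284, 284, 284, 284, 284, 284, 284, 284, 284]  (all equal)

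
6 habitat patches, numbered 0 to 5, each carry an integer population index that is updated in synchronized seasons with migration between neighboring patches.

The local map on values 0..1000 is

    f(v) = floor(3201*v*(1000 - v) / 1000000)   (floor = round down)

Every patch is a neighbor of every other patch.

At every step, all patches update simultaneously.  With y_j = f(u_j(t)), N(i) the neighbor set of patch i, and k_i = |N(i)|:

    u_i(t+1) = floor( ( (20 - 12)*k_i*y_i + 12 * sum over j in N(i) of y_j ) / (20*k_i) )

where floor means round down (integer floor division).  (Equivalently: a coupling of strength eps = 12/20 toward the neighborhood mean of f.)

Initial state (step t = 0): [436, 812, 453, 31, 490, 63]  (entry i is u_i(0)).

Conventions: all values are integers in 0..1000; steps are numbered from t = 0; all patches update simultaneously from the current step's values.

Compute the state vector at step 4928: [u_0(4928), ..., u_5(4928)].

Answer: [799, 799, 799, 799, 799, 799]
Key observation: The state at step 8, [799, 799, 799, 799, 799, 799], reappears at step 10: the system is in a cycle of period 2 from step 8 on.  Therefore the state at step 4928 equals the state at step 8 + ((4928 - 8) mod 2) = 8, which is [799, 799, 799, 799, 799, 799].

Derivation:
t=0: [436, 812, 453, 31, 490, 63]
t=1: [598, 514, 600, 405, 601, 430]
t=2: [774, 782, 774, 774, 773, 778]
t=3: [556, 552, 556, 556, 557, 554]
t=4: [790, 790, 790, 790, 789, 790]
t=5: [531, 531, 531, 531, 531, 531]
t=6: [797, 797, 797, 797, 797, 797]
t=7: [517, 517, 517, 517, 517, 517]
t=8: [799, 799, 799, 799, 799, 799]
t=9: [514, 514, 514, 514, 514, 514]
t=10: [799, 799, 799, 799, 799, 799]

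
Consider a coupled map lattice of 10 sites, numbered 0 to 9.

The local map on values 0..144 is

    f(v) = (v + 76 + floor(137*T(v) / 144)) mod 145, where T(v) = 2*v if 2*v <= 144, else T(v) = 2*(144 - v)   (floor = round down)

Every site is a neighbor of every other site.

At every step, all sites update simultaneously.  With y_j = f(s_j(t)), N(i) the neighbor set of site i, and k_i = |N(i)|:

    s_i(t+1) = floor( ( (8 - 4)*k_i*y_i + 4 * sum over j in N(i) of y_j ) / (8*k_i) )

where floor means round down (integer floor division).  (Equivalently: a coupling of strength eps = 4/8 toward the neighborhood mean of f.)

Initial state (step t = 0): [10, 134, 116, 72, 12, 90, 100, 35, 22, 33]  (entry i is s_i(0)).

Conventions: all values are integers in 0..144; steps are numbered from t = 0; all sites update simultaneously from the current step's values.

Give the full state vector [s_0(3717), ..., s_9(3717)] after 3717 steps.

Answer: [103, 103, 103, 103, 103, 103, 103, 103, 103, 103]
Key observation: The state at step 5, [103, 103, 103, 103, 103, 103, 103, 103, 103, 103], reappears at step 7: the system is in a cycle of period 2 from step 5 on.  Therefore the state at step 3717 equals the state at step 5 + ((3717 - 5) mod 2) = 5, which is [103, 103, 103, 103, 103, 103, 103, 103, 103, 103].

Derivation:
t=0: [10, 134, 116, 72, 12, 90, 100, 35, 22, 33]
t=1: [100, 91, 98, 116, 102, 108, 104, 68, 115, 65]
t=2: [113, 117, 114, 107, 112, 110, 112, 119, 107, 115]
t=3: [102, 101, 102, 105, 102, 103, 102, 100, 105, 102]
t=4: [111, 112, 111, 111, 111, 111, 111, 112, 111, 111]
t=5: [103, 103, 103, 103, 103, 103, 103, 103, 103, 103]
t=6: [112, 112, 112, 112, 112, 112, 112, 112, 112, 112]
t=7: [103, 103, 103, 103, 103, 103, 103, 103, 103, 103]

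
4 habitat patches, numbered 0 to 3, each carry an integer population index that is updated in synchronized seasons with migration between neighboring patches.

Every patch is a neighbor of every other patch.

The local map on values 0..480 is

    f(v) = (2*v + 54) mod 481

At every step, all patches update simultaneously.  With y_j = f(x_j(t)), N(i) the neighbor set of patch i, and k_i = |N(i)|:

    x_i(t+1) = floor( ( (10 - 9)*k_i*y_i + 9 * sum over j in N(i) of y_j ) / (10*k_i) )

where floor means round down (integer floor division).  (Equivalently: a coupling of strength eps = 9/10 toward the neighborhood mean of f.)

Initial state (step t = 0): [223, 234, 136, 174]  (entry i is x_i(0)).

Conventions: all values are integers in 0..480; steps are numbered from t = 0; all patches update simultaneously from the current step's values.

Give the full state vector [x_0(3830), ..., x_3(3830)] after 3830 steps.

Simulating step by step:
t=0: [223, 234, 136, 174]
t=1: [232, 228, 171, 156]
t=2: [241, 242, 169, 175]
t=3: [261, 261, 194, 191]
t=4: [301, 301, 232, 233]
t=5: [92, 92, 120, 120]
t=6: [271, 271, 260, 260]
t=7: [101, 101, 106, 106]
t=8: [262, 262, 260, 260]
t=9: [94, 94, 95, 95]
t=10: [243, 243, 242, 242]
t=11: [57, 57, 58, 58]
t=12: [169, 169, 168, 168]
t=13: [390, 390, 391, 391]
t=14: [354, 354, 353, 353]
t=15: [279, 279, 280, 280]
t=16: [132, 132, 131, 131]
t=17: [316, 316, 317, 317]
t=18: [206, 206, 205, 205]
t=19: [464, 464, 465, 465]
t=20: [21, 21, 20, 20]
t=21: [94, 94, 95, 95]

Answer: [354, 354, 353, 353]
Key observation: The state at step 9, [94, 94, 95, 95], reappears at step 21: the system is in a cycle of period 12 from step 9 on.  Therefore the state at step 3830 equals the state at step 9 + ((3830 - 9) mod 12) = 14, which is [354, 354, 353, 353].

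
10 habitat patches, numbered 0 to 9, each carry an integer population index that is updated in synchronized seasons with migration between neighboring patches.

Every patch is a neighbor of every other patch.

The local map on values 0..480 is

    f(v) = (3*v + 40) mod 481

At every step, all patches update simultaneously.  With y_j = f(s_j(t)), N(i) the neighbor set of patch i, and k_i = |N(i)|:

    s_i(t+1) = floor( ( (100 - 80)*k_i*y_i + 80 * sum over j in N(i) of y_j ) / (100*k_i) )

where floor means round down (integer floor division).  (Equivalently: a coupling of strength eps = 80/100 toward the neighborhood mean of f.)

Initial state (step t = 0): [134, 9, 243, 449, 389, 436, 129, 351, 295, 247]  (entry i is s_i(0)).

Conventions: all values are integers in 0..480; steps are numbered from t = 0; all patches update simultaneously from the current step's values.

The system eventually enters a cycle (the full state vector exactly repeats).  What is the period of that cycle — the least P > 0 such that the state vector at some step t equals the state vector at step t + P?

Answer: 18
Key observation: The state at step 6, [160, 161, 160, 160, 161, 160, 160, 161, 160, 160], reappears at step 24 — and no state repeats earlier — so the cycle the system enters has period 18.

Derivation:
t=0: [134, 9, 243, 449, 389, 436, 129, 351, 295, 247]
t=1: [329, 287, 312, 327, 307, 323, 327, 295, 329, 313]
t=2: [155, 195, 150, 155, 201, 153, 155, 197, 155, 150]
t=3: [54, 68, 53, 54, 70, 54, 54, 68, 54, 53]
t=4: [213, 217, 212, 213, 218, 213, 213, 217, 213, 212]
t=5: [200, 202, 200, 200, 202, 200, 200, 202, 200, 200]
t=6: [160, 161, 160, 160, 161, 160, 160, 161, 160, 160]
t=7: [39, 40, 39, 39, 40, 39, 39, 40, 39, 39]
t=8: [157, 158, 157, 157, 158, 157, 157, 158, 157, 157]
t=9: [30, 31, 30, 30, 31, 30, 30, 31, 30, 30]
t=10: [130, 131, 130, 130, 131, 130, 130, 131, 130, 130]
t=11: [430, 431, 430, 430, 431, 430, 430, 431, 430, 430]
t=12: [368, 369, 368, 368, 369, 368, 368, 369, 368, 368]
t=13: [182, 183, 182, 182, 183, 182, 182, 183, 182, 182]
t=14: [105, 106, 105, 105, 106, 105, 105, 106, 105, 105]
t=15: [355, 356, 355, 355, 356, 355, 355, 356, 355, 355]
t=16: [143, 144, 143, 143, 144, 143, 143, 144, 143, 143]
t=17: [469, 470, 469, 469, 470, 469, 469, 470, 469, 469]
t=18: [4, 5, 4, 4, 5, 4, 4, 5, 4, 4]
t=19: [52, 53, 52, 52, 53, 52, 52, 53, 52, 52]
t=20: [196, 197, 196, 196, 197, 196, 196, 197, 196, 196]
t=21: [147, 148, 147, 147, 148, 147, 147, 148, 147, 147]
t=22: [0, 1, 0, 0, 1, 0, 0, 1, 0, 0]
t=23: [40, 41, 40, 40, 41, 40, 40, 41, 40, 40]
t=24: [160, 161, 160, 160, 161, 160, 160, 161, 160, 160]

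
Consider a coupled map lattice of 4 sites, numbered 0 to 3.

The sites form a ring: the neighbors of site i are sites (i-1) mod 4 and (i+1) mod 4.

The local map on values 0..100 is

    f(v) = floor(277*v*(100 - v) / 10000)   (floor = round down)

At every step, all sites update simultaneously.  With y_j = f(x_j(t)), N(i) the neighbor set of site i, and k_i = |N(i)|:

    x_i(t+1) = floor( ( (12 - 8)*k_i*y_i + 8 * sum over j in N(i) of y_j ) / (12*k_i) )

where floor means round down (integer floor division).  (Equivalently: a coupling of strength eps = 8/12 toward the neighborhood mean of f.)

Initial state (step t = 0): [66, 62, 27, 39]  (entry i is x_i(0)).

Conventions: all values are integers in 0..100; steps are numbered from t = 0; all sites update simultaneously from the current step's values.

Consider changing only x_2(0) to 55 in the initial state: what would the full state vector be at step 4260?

Simulating step by step:
t=0: [66, 62, 55, 39]
t=1: [64, 65, 66, 65]
t=2: [63, 62, 62, 62]
t=3: [64, 64, 65, 64]
t=4: [63, 63, 63, 63]
t=5: [64, 64, 64, 64]
t=6: [63, 63, 63, 63]

Answer: [63, 63, 63, 63]
Key observation: The state at step 4, [63, 63, 63, 63], reappears at step 6: the system is in a cycle of period 2 from step 4 on.  Therefore the state at step 4260 equals the state at step 4 + ((4260 - 4) mod 2) = 4, which is [63, 63, 63, 63].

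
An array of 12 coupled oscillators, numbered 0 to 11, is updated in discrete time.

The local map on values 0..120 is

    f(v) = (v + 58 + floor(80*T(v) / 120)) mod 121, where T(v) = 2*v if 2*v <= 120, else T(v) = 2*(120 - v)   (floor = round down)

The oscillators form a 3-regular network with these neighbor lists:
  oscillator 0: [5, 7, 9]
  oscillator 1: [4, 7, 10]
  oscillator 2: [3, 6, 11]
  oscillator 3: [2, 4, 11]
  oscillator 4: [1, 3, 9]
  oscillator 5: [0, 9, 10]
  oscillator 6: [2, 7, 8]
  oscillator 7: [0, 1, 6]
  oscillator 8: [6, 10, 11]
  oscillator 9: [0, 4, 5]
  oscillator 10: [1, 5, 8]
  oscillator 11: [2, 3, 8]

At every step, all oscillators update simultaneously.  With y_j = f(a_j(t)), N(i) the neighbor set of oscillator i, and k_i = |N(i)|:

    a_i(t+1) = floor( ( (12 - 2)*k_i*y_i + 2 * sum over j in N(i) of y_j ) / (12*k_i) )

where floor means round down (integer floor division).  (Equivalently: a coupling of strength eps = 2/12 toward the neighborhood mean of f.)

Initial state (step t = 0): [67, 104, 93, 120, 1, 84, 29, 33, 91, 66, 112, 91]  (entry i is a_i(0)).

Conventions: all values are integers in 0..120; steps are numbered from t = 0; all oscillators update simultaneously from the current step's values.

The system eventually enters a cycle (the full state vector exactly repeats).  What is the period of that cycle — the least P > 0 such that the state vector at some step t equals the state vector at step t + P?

Simulating step by step:
t=0: [67, 104, 93, 120, 1, 84, 29, 33, 91, 66, 112, 91]
t=1: [70, 59, 62, 58, 60, 69, 11, 19, 62, 73, 60, 65]
t=2: [74, 75, 76, 72, 76, 74, 83, 97, 76, 72, 76, 74]
t=3: [71, 71, 71, 72, 71, 72, 68, 65, 70, 72, 71, 71]
t=4: [73, 73, 73, 73, 73, 73, 73, 74, 73, 73, 73, 73]
t=5: [72, 72, 72, 72, 72, 72, 72, 72, 72, 72, 72, 72]
t=6: [73, 73, 73, 73, 73, 73, 73, 73, 73, 73, 73, 73]
t=7: [72, 72, 72, 72, 72, 72, 72, 72, 72, 72, 72, 72]

Answer: 2
Key observation: The state at step 5, [72, 72, 72, 72, 72, 72, 72, 72, 72, 72, 72, 72], reappears at step 7 — and no state repeats earlier — so the cycle the system enters has period 2.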